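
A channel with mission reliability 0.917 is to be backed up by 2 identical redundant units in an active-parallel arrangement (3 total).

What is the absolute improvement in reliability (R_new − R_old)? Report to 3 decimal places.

0.082

R_before = 0.917
R_after = 1 − (1 − 0.917)^3 = 0.999
ΔR = 0.999 − 0.917 = 0.082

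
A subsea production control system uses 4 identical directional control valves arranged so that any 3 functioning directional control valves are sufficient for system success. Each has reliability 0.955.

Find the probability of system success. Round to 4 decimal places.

R = Σ_{i=3}^{4} C(4,i) p^i (1−p)^{4−i} with p = 0.955
C(4,3)·0.955^3·0.045^1 = 0.156777
C(4,4)·0.955^4·0.045^0 = 0.831790
Sum = 0.9886

0.9886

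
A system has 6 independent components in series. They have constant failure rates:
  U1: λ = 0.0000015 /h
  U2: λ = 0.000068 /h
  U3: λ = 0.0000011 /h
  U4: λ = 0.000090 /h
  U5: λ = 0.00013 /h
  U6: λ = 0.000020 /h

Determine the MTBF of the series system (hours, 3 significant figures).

Series of exponential components: λ_sys = Σ λ_i
λ_sys = 0.0000015 + 0.000068 + 0.0000011 + 0.000090 + 0.00013 + 0.000020 = 3.1060e-04 /h
MTBF = 1 / λ_sys = 3220 h

3220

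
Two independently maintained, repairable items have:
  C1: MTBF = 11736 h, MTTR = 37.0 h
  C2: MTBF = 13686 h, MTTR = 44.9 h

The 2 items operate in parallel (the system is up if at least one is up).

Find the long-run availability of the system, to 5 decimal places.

A(C1) = MTBF/(MTBF+MTTR) = 11736/(11736+37.0) = 0.996857
A(C2) = MTBF/(MTBF+MTTR) = 13686/(13686+44.9) = 0.996730
Parallel availability: 1 − (1 − 0.996857)(1 − 0.996730) = 0.99999

0.99999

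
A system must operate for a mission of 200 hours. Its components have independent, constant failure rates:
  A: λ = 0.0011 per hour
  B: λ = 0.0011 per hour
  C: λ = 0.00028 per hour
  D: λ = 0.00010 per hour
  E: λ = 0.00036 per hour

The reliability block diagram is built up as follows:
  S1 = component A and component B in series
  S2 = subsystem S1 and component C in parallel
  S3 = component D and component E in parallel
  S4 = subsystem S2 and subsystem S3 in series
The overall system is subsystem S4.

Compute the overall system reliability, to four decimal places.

0.9793

R(A) = exp(−0.0011 × 200) = 0.802519
R(B) = exp(−0.0011 × 200) = 0.802519
R(C) = exp(−0.00028 × 200) = 0.945539
R(D) = exp(−0.00010 × 200) = 0.980199
R(E) = exp(−0.00036 × 200) = 0.930531
Series (A and B): 0.802519 × 0.802519 = 0.644037
Parallel ([0.644037] and C): 1 − (1 − 0.644037)(1 − 0.945539) = 0.980614
Parallel (D and E): 1 − (1 − 0.980199)(1 − 0.930531) = 0.998624
Series ([0.980614] and [0.998624]): 0.980614 × 0.998624 = 0.9793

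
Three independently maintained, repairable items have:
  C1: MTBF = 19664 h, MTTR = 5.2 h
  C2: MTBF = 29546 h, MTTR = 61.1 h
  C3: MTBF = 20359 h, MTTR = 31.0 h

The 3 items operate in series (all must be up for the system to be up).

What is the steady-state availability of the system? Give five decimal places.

0.99616

A(C1) = MTBF/(MTBF+MTTR) = 19664/(19664+5.2) = 0.999736
A(C2) = MTBF/(MTBF+MTTR) = 29546/(29546+61.1) = 0.997936
A(C3) = MTBF/(MTBF+MTTR) = 20359/(20359+31.0) = 0.998480
Series availability: 0.999736 × 0.997936 × 0.998480 = 0.99616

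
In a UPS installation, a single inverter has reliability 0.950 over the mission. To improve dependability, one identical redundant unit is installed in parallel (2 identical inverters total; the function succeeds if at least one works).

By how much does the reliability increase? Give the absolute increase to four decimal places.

R_before = 0.950
R_after = 1 − (1 − 0.950)^2 = 0.9975
ΔR = 0.9975 − 0.950 = 0.0475

0.0475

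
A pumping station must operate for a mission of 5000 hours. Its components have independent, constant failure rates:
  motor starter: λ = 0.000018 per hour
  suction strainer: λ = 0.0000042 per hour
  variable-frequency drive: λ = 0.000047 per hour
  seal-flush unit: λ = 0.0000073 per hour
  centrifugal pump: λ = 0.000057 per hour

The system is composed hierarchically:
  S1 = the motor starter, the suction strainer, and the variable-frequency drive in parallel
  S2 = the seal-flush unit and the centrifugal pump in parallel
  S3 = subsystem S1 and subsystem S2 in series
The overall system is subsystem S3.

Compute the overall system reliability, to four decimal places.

R(motor starter) = exp(−0.000018 × 5000) = 0.913931
R(suction strainer) = exp(−0.0000042 × 5000) = 0.979219
R(variable-frequency drive) = exp(−0.000047 × 5000) = 0.790571
R(seal-flush unit) = exp(−0.0000073 × 5000) = 0.964158
R(centrifugal pump) = exp(−0.000057 × 5000) = 0.752014
Parallel (motor starter, suction strainer, and variable-frequency drive): 1 − (1 − 0.913931)(1 − 0.979219)(1 − 0.790571) = 0.999625
Parallel (seal-flush unit and centrifugal pump): 1 − (1 − 0.964158)(1 − 0.752014) = 0.991112
Series ([0.999625] and [0.991112]): 0.999625 × 0.991112 = 0.9907

0.9907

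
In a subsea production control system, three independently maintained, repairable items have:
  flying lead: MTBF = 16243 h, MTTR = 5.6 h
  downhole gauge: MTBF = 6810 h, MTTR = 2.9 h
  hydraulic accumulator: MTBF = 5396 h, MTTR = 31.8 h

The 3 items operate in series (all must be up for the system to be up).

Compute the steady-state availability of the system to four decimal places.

A(flying lead) = MTBF/(MTBF+MTTR) = 16243/(16243+5.6) = 0.999655
A(downhole gauge) = MTBF/(MTBF+MTTR) = 6810/(6810+2.9) = 0.999574
A(hydraulic accumulator) = MTBF/(MTBF+MTTR) = 5396/(5396+31.8) = 0.994141
Series availability: 0.999655 × 0.999574 × 0.994141 = 0.9934

0.9934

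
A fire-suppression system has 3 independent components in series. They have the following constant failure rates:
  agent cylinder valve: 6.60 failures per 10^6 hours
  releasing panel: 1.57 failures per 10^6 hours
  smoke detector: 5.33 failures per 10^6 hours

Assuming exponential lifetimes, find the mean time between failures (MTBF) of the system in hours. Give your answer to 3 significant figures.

74100

Series of exponential components: λ_sys = Σ λ_i
λ_sys = 0.00000660 + 0.00000157 + 0.00000533 = 1.3500e-05 /h
MTBF = 1 / λ_sys = 74100 h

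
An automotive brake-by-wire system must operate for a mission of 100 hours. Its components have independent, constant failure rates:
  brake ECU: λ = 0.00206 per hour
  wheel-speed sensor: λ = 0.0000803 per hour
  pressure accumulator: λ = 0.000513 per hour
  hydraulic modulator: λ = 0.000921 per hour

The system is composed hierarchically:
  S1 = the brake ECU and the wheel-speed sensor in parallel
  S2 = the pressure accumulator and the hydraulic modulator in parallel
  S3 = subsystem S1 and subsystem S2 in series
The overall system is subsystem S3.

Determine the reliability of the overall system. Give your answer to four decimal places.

R(brake ECU) = exp(−0.00206 × 100) = 0.813833
R(wheel-speed sensor) = exp(−0.0000803 × 100) = 0.992002
R(pressure accumulator) = exp(−0.000513 × 100) = 0.949994
R(hydraulic modulator) = exp(−0.000921 × 100) = 0.912014
Parallel (brake ECU and wheel-speed sensor): 1 − (1 − 0.813833)(1 − 0.992002) = 0.998511
Parallel (pressure accumulator and hydraulic modulator): 1 − (1 − 0.949994)(1 − 0.912014) = 0.995600
Series ([0.998511] and [0.995600]): 0.998511 × 0.995600 = 0.9941

0.9941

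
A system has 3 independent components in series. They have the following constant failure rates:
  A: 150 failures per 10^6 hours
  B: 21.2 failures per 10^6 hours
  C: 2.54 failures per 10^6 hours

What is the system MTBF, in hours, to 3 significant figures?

5760

Series of exponential components: λ_sys = Σ λ_i
λ_sys = 0.000150 + 0.0000212 + 0.00000254 = 1.7374e-04 /h
MTBF = 1 / λ_sys = 5760 h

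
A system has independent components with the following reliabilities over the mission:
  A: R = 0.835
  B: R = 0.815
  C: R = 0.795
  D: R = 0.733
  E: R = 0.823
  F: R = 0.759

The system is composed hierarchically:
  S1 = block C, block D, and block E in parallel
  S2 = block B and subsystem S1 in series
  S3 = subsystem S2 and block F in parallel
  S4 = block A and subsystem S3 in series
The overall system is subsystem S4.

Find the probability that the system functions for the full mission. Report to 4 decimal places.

Parallel (C, D, and E): 1 − (1 − 0.795000)(1 − 0.733000)(1 − 0.823000) = 0.990312
Series (B and [0.990312]): 0.815000 × 0.990312 = 0.807104
Parallel ([0.807104] and F): 1 − (1 − 0.807104)(1 − 0.759000) = 0.953512
Series (A and [0.953512]): 0.835000 × 0.953512 = 0.7962

0.7962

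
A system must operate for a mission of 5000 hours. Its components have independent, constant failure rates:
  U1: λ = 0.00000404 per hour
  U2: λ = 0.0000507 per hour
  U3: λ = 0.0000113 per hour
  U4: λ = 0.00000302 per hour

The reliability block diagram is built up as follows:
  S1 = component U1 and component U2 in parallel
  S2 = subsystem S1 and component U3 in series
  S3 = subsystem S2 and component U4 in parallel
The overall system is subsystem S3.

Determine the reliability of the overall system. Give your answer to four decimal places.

0.9991

R(U1) = exp(−0.00000404 × 5000) = 0.980003
R(U2) = exp(−0.0000507 × 5000) = 0.776080
R(U3) = exp(−0.0000113 × 5000) = 0.945066
R(U4) = exp(−0.00000302 × 5000) = 0.985013
Parallel (U1 and U2): 1 − (1 − 0.980003)(1 − 0.776080) = 0.995522
Series ([0.995522] and U3): 0.995522 × 0.945066 = 0.940834
Parallel ([0.940834] and U4): 1 − (1 − 0.940834)(1 − 0.985013) = 0.9991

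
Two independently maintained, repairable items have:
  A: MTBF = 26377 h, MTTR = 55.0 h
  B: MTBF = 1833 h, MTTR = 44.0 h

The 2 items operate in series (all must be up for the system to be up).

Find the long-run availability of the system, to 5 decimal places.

0.97453

A(A) = MTBF/(MTBF+MTTR) = 26377/(26377+55.0) = 0.997919
A(B) = MTBF/(MTBF+MTTR) = 1833/(1833+44.0) = 0.976558
Series availability: 0.997919 × 0.976558 = 0.97453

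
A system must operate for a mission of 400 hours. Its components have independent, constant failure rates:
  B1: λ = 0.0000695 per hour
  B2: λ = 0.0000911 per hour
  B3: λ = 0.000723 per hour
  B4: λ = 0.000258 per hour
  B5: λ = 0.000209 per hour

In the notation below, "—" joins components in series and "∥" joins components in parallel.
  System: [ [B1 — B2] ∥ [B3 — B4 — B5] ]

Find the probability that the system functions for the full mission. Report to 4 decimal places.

R(B1) = exp(−0.0000695 × 400) = 0.972583
R(B2) = exp(−0.0000911 × 400) = 0.964216
R(B3) = exp(−0.000723 × 400) = 0.748862
R(B4) = exp(−0.000258 × 400) = 0.901947
R(B5) = exp(−0.000209 × 400) = 0.919799
Series (B1 and B2): 0.972583 × 0.964216 = 0.937780
Series (B3, B4, and B5): 0.748862 × 0.901947 × 0.919799 = 0.621263
Parallel ([0.937780] and [0.621263]): 1 − (1 − 0.937780)(1 − 0.621263) = 0.9764

0.9764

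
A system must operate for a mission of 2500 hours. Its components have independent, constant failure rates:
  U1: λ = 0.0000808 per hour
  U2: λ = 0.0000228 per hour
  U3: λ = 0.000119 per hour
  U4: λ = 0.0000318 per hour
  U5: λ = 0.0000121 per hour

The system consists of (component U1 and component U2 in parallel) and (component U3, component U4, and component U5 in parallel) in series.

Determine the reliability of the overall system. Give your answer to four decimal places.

0.9893

R(U1) = exp(−0.0000808 × 2500) = 0.817095
R(U2) = exp(−0.0000228 × 2500) = 0.944594
R(U3) = exp(−0.000119 × 2500) = 0.742673
R(U4) = exp(−0.0000318 × 2500) = 0.923578
R(U5) = exp(−0.0000121 × 2500) = 0.970203
Parallel (U1 and U2): 1 − (1 − 0.817095)(1 − 0.944594) = 0.989866
Parallel (U3, U4, and U5): 1 − (1 − 0.742673)(1 − 0.923578)(1 − 0.970203) = 0.999414
Series ([0.989866] and [0.999414]): 0.989866 × 0.999414 = 0.9893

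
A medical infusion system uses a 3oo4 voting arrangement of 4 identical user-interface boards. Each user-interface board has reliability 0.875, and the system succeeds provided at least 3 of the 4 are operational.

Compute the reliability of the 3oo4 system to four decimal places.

R = Σ_{i=3}^{4} C(4,i) p^i (1−p)^{4−i} with p = 0.875
C(4,3)·0.875^3·0.125^1 = 0.334961
C(4,4)·0.875^4·0.125^0 = 0.586182
Sum = 0.9211

0.9211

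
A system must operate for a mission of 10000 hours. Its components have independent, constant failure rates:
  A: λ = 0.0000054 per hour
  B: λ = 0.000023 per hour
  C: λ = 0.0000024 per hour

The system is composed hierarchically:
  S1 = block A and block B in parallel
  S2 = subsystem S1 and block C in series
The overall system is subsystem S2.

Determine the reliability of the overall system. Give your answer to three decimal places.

0.966

R(A) = exp(−0.0000054 × 10000) = 0.94743
R(B) = exp(−0.000023 × 10000) = 0.79453
R(C) = exp(−0.0000024 × 10000) = 0.97629
Parallel (A and B): 1 − (1 − 0.94743)(1 − 0.79453) = 0.98920
Series ([0.98920] and C): 0.98920 × 0.97629 = 0.966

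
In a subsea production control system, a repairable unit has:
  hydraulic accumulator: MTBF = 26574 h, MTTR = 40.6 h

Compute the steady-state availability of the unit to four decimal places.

A(hydraulic accumulator) = MTBF/(MTBF+MTTR) = 26574/(26574+40.6) = 0.9985

0.9985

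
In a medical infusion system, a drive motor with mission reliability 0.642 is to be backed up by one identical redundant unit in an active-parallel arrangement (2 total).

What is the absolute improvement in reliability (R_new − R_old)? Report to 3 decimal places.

0.230

R_before = 0.642
R_after = 1 − (1 − 0.642)^2 = 0.872
ΔR = 0.872 − 0.642 = 0.230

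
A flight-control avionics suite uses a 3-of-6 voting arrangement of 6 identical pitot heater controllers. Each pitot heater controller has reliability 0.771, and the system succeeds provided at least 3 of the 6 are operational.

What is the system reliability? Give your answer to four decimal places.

0.9724

R = Σ_{i=3}^{6} C(6,i) p^i (1−p)^{6−i} with p = 0.771
C(6,3)·0.771^3·0.229^3 = 0.110078
C(6,4)·0.771^4·0.229^2 = 0.277958
C(6,5)·0.771^5·0.229^1 = 0.374333
C(6,6)·0.771^6·0.229^0 = 0.210052
Sum = 0.9724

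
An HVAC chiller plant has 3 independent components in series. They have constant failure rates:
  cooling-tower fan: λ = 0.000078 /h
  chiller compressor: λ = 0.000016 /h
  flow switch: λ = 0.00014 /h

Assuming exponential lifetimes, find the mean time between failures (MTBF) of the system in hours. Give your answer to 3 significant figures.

4270

Series of exponential components: λ_sys = Σ λ_i
λ_sys = 0.000078 + 0.000016 + 0.00014 = 2.3400e-04 /h
MTBF = 1 / λ_sys = 4270 h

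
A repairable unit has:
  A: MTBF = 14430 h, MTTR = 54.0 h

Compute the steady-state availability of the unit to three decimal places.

0.996

A(A) = MTBF/(MTBF+MTTR) = 14430/(14430+54.0) = 0.996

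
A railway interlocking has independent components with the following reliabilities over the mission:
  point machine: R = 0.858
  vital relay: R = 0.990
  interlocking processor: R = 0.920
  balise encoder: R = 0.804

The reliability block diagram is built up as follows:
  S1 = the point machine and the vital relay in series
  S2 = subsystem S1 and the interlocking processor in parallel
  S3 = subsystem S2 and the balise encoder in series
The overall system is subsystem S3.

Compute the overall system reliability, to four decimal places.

0.7943

Series (point machine and vital relay): 0.858000 × 0.990000 = 0.849420
Parallel ([0.849420] and interlocking processor): 1 − (1 − 0.849420)(1 − 0.920000) = 0.987954
Series ([0.987954] and balise encoder): 0.987954 × 0.804000 = 0.7943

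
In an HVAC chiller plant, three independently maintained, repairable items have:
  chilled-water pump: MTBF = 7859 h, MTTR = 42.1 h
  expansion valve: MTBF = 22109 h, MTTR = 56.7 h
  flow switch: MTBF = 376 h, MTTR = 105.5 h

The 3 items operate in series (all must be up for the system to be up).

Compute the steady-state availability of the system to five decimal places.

A(chilled-water pump) = MTBF/(MTBF+MTTR) = 7859/(7859+42.1) = 0.994672
A(expansion valve) = MTBF/(MTBF+MTTR) = 22109/(22109+56.7) = 0.997442
A(flow switch) = MTBF/(MTBF+MTTR) = 376/(376+105.5) = 0.780893
Series availability: 0.994672 × 0.997442 × 0.780893 = 0.77475

0.77475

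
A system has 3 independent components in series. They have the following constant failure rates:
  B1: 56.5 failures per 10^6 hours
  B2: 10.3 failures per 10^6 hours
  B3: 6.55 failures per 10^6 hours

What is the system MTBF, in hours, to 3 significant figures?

Series of exponential components: λ_sys = Σ λ_i
λ_sys = 0.0000565 + 0.0000103 + 0.00000655 = 7.3350e-05 /h
MTBF = 1 / λ_sys = 13600 h

13600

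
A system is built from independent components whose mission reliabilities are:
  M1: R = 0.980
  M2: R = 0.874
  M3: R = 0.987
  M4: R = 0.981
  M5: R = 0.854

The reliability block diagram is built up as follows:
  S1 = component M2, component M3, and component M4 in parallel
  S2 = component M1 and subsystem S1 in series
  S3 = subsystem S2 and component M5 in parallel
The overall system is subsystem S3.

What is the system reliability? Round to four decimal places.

Parallel (M2, M3, and M4): 1 − (1 − 0.874000)(1 − 0.987000)(1 − 0.981000) = 0.999969
Series (M1 and [0.999969]): 0.980000 × 0.999969 = 0.979970
Parallel ([0.979970] and M5): 1 − (1 − 0.979970)(1 − 0.854000) = 0.9971

0.9971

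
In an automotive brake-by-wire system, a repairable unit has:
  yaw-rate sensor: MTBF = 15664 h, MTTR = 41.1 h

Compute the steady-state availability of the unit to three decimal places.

A(yaw-rate sensor) = MTBF/(MTBF+MTTR) = 15664/(15664+41.1) = 0.997

0.997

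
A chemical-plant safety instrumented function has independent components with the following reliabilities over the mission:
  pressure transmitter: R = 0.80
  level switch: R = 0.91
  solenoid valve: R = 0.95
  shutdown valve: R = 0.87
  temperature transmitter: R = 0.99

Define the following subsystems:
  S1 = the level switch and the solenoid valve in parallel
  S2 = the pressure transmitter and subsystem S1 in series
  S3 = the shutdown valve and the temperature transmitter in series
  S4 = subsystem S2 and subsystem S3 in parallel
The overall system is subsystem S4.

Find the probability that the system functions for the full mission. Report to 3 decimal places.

0.972

Parallel (level switch and solenoid valve): 1 − (1 − 0.91000)(1 − 0.95000) = 0.99550
Series (pressure transmitter and [0.99550]): 0.80000 × 0.99550 = 0.79640
Series (shutdown valve and temperature transmitter): 0.87000 × 0.99000 = 0.86130
Parallel ([0.79640] and [0.86130]): 1 − (1 − 0.79640)(1 − 0.86130) = 0.972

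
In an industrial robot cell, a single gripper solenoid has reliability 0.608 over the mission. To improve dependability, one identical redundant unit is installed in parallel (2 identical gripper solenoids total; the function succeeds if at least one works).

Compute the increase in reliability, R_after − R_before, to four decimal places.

R_before = 0.608
R_after = 1 − (1 − 0.608)^2 = 0.8463
ΔR = 0.8463 − 0.608 = 0.2383

0.2383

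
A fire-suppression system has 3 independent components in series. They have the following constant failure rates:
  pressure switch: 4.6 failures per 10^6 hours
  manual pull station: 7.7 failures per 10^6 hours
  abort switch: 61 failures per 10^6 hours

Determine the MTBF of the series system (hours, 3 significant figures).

13600

Series of exponential components: λ_sys = Σ λ_i
λ_sys = 0.0000046 + 0.0000077 + 0.000061 = 7.3300e-05 /h
MTBF = 1 / λ_sys = 13600 h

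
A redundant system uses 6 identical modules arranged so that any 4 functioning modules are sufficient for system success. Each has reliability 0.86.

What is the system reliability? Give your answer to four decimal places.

0.9605

R = Σ_{i=4}^{6} C(6,i) p^i (1−p)^{6−i} with p = 0.86
C(6,4)·0.86^4·0.14^2 = 0.160820
C(6,5)·0.86^5·0.14^1 = 0.395159
C(6,6)·0.86^6·0.14^0 = 0.404567
Sum = 0.9605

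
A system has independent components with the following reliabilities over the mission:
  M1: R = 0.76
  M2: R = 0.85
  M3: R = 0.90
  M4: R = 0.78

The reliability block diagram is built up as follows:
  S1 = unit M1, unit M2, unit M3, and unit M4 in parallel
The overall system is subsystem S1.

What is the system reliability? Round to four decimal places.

Parallel (M1, M2, M3, and M4): 1 − (1 − 0.760000)(1 − 0.850000)(1 − 0.900000)(1 − 0.780000) = 0.9992

0.9992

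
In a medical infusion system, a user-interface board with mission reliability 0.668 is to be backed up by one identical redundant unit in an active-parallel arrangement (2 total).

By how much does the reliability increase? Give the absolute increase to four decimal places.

0.2218

R_before = 0.668
R_after = 1 − (1 − 0.668)^2 = 0.8898
ΔR = 0.8898 − 0.668 = 0.2218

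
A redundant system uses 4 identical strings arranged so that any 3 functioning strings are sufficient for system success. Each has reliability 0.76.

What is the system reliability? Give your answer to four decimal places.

R = Σ_{i=3}^{4} C(4,i) p^i (1−p)^{4−i} with p = 0.76
C(4,3)·0.76^3·0.24^1 = 0.421417
C(4,4)·0.76^4·0.24^0 = 0.333622
Sum = 0.7550

0.7550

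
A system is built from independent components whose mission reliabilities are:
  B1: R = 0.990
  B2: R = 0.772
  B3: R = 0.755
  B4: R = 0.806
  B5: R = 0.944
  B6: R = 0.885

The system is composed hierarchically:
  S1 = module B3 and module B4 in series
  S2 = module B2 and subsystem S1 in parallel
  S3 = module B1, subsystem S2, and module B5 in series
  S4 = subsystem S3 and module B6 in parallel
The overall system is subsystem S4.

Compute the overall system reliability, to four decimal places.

0.9829

Series (B3 and B4): 0.755000 × 0.806000 = 0.608530
Parallel (B2 and [0.608530]): 1 − (1 − 0.772000)(1 − 0.608530) = 0.910745
Series (B1, [0.910745], and B5): 0.990000 × 0.910745 × 0.944000 = 0.851146
Parallel ([0.851146] and B6): 1 − (1 − 0.851146)(1 − 0.885000) = 0.9829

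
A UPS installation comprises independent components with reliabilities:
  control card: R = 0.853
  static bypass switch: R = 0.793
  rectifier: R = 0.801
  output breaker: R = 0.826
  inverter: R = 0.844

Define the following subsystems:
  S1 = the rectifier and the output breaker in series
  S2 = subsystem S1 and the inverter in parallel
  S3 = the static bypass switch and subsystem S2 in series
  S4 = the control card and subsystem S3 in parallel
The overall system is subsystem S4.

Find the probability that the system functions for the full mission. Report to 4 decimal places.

0.9634

Series (rectifier and output breaker): 0.801000 × 0.826000 = 0.661626
Parallel ([0.661626] and inverter): 1 − (1 − 0.661626)(1 − 0.844000) = 0.947214
Series (static bypass switch and [0.947214]): 0.793000 × 0.947214 = 0.751141
Parallel (control card and [0.751141]): 1 − (1 − 0.853000)(1 − 0.751141) = 0.9634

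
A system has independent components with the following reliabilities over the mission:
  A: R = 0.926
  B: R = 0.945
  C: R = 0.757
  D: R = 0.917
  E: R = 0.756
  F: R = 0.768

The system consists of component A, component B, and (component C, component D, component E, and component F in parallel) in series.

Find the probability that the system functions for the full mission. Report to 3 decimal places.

0.874

Parallel (C, D, E, and F): 1 − (1 − 0.75700)(1 − 0.91700)(1 − 0.75600)(1 − 0.76800) = 0.99886
Series (A, B, and [0.99886]): 0.92600 × 0.94500 × 0.99886 = 0.874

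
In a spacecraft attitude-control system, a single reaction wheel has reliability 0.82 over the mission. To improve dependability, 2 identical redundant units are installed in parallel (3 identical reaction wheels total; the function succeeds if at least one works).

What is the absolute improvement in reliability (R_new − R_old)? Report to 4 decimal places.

R_before = 0.82
R_after = 1 − (1 − 0.82)^3 = 0.9942
ΔR = 0.9942 − 0.82 = 0.1742

0.1742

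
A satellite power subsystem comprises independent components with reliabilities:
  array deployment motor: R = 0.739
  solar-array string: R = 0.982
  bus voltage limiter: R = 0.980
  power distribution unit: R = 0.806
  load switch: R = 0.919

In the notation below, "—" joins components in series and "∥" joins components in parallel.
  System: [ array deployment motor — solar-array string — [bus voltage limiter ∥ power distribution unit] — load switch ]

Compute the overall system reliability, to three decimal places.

0.664

Parallel (bus voltage limiter and power distribution unit): 1 − (1 − 0.98000)(1 − 0.80600) = 0.99612
Series (array deployment motor, solar-array string, [0.99612], and load switch): 0.73900 × 0.98200 × 0.99612 × 0.91900 = 0.664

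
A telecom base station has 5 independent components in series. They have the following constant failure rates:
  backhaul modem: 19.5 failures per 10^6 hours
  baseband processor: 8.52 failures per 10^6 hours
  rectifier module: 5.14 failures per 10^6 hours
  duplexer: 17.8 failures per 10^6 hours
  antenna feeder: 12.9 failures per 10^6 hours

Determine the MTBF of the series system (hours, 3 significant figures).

Series of exponential components: λ_sys = Σ λ_i
λ_sys = 0.0000195 + 0.00000852 + 0.00000514 + 0.0000178 + 0.0000129 = 6.3860e-05 /h
MTBF = 1 / λ_sys = 15700 h

15700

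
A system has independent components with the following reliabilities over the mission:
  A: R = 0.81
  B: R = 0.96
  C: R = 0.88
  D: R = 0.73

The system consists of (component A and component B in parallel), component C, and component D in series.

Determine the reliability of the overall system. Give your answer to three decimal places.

0.638

Parallel (A and B): 1 − (1 − 0.81000)(1 − 0.96000) = 0.99240
Series ([0.99240], C, and D): 0.99240 × 0.88000 × 0.73000 = 0.638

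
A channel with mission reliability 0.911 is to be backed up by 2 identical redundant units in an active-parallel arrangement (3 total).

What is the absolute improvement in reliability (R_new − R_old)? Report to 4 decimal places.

R_before = 0.911
R_after = 1 − (1 − 0.911)^3 = 0.9993
ΔR = 0.9993 − 0.911 = 0.0883

0.0883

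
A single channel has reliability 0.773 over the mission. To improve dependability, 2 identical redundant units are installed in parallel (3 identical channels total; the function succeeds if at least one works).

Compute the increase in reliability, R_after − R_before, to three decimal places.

0.215

R_before = 0.773
R_after = 1 − (1 − 0.773)^3 = 0.988
ΔR = 0.988 − 0.773 = 0.215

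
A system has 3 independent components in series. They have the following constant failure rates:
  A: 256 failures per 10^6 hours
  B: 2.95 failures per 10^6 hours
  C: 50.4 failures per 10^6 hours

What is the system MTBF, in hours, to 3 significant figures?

3230

Series of exponential components: λ_sys = Σ λ_i
λ_sys = 0.000256 + 0.00000295 + 0.0000504 = 3.0935e-04 /h
MTBF = 1 / λ_sys = 3230 h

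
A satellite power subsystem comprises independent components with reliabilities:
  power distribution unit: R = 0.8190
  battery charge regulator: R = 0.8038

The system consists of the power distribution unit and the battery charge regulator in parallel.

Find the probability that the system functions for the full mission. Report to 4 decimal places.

Parallel (power distribution unit and battery charge regulator): 1 − (1 − 0.819000)(1 − 0.803800) = 0.9645

0.9645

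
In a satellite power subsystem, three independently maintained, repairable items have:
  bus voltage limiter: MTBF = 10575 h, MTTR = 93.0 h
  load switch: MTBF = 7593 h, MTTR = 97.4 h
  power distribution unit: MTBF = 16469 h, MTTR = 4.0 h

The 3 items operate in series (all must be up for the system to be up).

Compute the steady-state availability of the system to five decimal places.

0.97849

A(bus voltage limiter) = MTBF/(MTBF+MTTR) = 10575/(10575+93.0) = 0.991282
A(load switch) = MTBF/(MTBF+MTTR) = 7593/(7593+97.4) = 0.987335
A(power distribution unit) = MTBF/(MTBF+MTTR) = 16469/(16469+4.0) = 0.999757
Series availability: 0.991282 × 0.987335 × 0.999757 = 0.97849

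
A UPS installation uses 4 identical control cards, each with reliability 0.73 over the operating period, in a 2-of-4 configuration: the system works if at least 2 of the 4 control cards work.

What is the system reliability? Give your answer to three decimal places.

0.937

R = Σ_{i=2}^{4} C(4,i) p^i (1−p)^{4−i} with p = 0.73
C(4,2)·0.73^2·0.27^2 = 0.23309
C(4,3)·0.73^3·0.27^1 = 0.42014
C(4,4)·0.73^4·0.27^0 = 0.28398
Sum = 0.937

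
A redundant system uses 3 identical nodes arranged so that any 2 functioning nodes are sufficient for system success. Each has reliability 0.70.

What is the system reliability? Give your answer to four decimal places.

0.7840

R = Σ_{i=2}^{3} C(3,i) p^i (1−p)^{3−i} with p = 0.70
C(3,2)·0.70^2·0.30^1 = 0.441000
C(3,3)·0.70^3·0.30^0 = 0.343000
Sum = 0.7840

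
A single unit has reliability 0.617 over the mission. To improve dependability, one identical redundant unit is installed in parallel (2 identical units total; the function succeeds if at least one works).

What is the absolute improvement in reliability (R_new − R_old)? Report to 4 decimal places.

0.2363

R_before = 0.617
R_after = 1 − (1 − 0.617)^2 = 0.8533
ΔR = 0.8533 − 0.617 = 0.2363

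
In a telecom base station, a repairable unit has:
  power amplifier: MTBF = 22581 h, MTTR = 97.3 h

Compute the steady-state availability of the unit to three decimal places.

A(power amplifier) = MTBF/(MTBF+MTTR) = 22581/(22581+97.3) = 0.996

0.996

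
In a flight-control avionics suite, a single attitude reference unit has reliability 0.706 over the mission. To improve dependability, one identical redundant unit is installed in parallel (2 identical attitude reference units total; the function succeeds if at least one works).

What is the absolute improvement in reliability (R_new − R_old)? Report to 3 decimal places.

R_before = 0.706
R_after = 1 − (1 − 0.706)^2 = 0.914
ΔR = 0.914 − 0.706 = 0.208

0.208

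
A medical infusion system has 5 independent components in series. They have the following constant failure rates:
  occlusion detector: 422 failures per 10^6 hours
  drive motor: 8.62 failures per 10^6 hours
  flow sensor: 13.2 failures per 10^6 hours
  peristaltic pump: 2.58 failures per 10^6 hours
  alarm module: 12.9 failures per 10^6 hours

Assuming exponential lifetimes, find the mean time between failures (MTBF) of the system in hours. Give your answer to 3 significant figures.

2180

Series of exponential components: λ_sys = Σ λ_i
λ_sys = 0.000422 + 0.00000862 + 0.0000132 + 0.00000258 + 0.0000129 = 4.5930e-04 /h
MTBF = 1 / λ_sys = 2180 h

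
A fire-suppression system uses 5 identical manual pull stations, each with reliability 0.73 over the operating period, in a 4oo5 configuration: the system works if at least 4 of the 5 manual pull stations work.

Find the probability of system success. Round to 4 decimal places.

0.5907

R = Σ_{i=4}^{5} C(5,i) p^i (1−p)^{5−i} with p = 0.73
C(5,4)·0.73^4·0.27^1 = 0.383376
C(5,5)·0.73^5·0.27^0 = 0.207307
Sum = 0.5907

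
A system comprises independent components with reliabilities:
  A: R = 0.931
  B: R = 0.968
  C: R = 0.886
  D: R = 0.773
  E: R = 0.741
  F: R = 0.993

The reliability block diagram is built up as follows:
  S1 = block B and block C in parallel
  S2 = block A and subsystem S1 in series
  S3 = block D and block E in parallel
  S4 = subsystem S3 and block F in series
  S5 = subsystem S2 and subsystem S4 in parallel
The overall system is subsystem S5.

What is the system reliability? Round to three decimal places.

0.995

Parallel (B and C): 1 − (1 − 0.96800)(1 − 0.88600) = 0.99635
Series (A and [0.99635]): 0.93100 × 0.99635 = 0.92760
Parallel (D and E): 1 − (1 − 0.77300)(1 − 0.74100) = 0.94121
Series ([0.94121] and F): 0.94121 × 0.99300 = 0.93462
Parallel ([0.92760] and [0.93462]): 1 − (1 − 0.92760)(1 − 0.93462) = 0.995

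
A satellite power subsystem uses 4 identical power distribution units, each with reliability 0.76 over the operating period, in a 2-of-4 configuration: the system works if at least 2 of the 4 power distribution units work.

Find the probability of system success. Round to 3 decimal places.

R = Σ_{i=2}^{4} C(4,i) p^i (1−p)^{4−i} with p = 0.76
C(4,2)·0.76^2·0.24^2 = 0.19962
C(4,3)·0.76^3·0.24^1 = 0.42142
C(4,4)·0.76^4·0.24^0 = 0.33362
Sum = 0.955

0.955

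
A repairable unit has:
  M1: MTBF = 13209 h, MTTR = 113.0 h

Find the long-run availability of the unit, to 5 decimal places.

0.99152

A(M1) = MTBF/(MTBF+MTTR) = 13209/(13209+113.0) = 0.99152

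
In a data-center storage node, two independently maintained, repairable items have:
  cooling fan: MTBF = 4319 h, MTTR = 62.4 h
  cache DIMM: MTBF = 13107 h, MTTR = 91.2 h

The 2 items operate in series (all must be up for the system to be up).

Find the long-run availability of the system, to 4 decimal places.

0.9789

A(cooling fan) = MTBF/(MTBF+MTTR) = 4319/(4319+62.4) = 0.985758
A(cache DIMM) = MTBF/(MTBF+MTTR) = 13107/(13107+91.2) = 0.993090
Series availability: 0.985758 × 0.993090 = 0.9789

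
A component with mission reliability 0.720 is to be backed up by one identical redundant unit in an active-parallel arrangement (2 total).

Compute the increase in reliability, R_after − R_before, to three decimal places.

0.202

R_before = 0.720
R_after = 1 − (1 − 0.720)^2 = 0.922
ΔR = 0.922 − 0.720 = 0.202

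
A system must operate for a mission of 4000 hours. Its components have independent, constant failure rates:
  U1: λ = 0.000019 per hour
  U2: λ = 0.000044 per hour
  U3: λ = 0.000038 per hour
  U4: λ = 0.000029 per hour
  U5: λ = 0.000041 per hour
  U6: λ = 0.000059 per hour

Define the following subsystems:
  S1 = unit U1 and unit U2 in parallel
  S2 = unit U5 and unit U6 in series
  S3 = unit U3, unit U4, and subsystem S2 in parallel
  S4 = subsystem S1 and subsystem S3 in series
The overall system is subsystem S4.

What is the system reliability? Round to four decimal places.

0.9832

R(U1) = exp(−0.000019 × 4000) = 0.926816
R(U2) = exp(−0.000044 × 4000) = 0.838618
R(U3) = exp(−0.000038 × 4000) = 0.858988
R(U4) = exp(−0.000029 × 4000) = 0.890475
R(U5) = exp(−0.000041 × 4000) = 0.848742
R(U6) = exp(−0.000059 × 4000) = 0.789781
Parallel (U1 and U2): 1 − (1 − 0.926816)(1 − 0.838618) = 0.988189
Series (U5 and U6): 0.848742 × 0.789781 = 0.670320
Parallel (U3, U4, and [0.670320]): 1 − (1 − 0.858988)(1 − 0.890475)(1 − 0.670320) = 0.994908
Series ([0.988189] and [0.994908]): 0.988189 × 0.994908 = 0.9832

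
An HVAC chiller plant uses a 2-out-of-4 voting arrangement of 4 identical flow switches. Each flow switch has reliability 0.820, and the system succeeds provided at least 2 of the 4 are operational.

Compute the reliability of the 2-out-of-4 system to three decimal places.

0.980

R = Σ_{i=2}^{4} C(4,i) p^i (1−p)^{4−i} with p = 0.820
C(4,2)·0.820^2·0.180^2 = 0.13071
C(4,3)·0.820^3·0.180^1 = 0.39698
C(4,4)·0.820^4·0.180^0 = 0.45212
Sum = 0.980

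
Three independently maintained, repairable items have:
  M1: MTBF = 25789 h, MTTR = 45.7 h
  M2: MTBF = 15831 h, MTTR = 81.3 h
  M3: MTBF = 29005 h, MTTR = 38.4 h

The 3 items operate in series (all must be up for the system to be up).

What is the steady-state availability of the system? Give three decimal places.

0.992

A(M1) = MTBF/(MTBF+MTTR) = 25789/(25789+45.7) = 0.998231
A(M2) = MTBF/(MTBF+MTTR) = 15831/(15831+81.3) = 0.994891
A(M3) = MTBF/(MTBF+MTTR) = 29005/(29005+38.4) = 0.998678
Series availability: 0.998231 × 0.994891 × 0.998678 = 0.992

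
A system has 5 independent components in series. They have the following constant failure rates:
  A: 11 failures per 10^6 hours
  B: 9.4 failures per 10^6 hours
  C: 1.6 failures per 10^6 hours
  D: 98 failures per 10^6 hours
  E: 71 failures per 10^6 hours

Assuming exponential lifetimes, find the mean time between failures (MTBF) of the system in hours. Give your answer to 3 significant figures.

5240

Series of exponential components: λ_sys = Σ λ_i
λ_sys = 0.000011 + 0.0000094 + 0.0000016 + 0.000098 + 0.000071 = 1.9100e-04 /h
MTBF = 1 / λ_sys = 5240 h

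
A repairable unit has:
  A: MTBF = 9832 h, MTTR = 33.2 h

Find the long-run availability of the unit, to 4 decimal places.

0.9966

A(A) = MTBF/(MTBF+MTTR) = 9832/(9832+33.2) = 0.9966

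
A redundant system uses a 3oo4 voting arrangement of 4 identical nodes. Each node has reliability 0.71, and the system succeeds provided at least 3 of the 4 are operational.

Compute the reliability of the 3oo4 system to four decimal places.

R = Σ_{i=3}^{4} C(4,i) p^i (1−p)^{4−i} with p = 0.71
C(4,3)·0.71^3·0.29^1 = 0.415177
C(4,4)·0.71^4·0.29^0 = 0.254117
Sum = 0.6693

0.6693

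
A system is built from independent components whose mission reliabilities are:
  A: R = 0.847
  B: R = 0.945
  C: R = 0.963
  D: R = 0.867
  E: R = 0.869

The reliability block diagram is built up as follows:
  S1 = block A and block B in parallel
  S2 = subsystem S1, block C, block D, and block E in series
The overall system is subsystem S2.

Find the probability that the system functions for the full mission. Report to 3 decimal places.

0.719

Parallel (A and B): 1 − (1 − 0.84700)(1 − 0.94500) = 0.99159
Series ([0.99159], C, D, and E): 0.99159 × 0.96300 × 0.86700 × 0.86900 = 0.719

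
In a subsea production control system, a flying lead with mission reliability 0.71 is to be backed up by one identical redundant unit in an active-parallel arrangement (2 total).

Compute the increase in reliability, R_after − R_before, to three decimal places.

R_before = 0.71
R_after = 1 − (1 − 0.71)^2 = 0.916
ΔR = 0.916 − 0.71 = 0.206

0.206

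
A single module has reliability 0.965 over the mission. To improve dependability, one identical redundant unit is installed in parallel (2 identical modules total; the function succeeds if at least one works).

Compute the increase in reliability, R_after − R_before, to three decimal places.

R_before = 0.965
R_after = 1 − (1 − 0.965)^2 = 0.999
ΔR = 0.999 − 0.965 = 0.034

0.034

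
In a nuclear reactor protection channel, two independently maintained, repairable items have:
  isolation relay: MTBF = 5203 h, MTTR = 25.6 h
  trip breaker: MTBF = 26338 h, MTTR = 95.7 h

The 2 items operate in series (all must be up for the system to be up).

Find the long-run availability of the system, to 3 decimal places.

0.992

A(isolation relay) = MTBF/(MTBF+MTTR) = 5203/(5203+25.6) = 0.995104
A(trip breaker) = MTBF/(MTBF+MTTR) = 26338/(26338+95.7) = 0.996380
Series availability: 0.995104 × 0.996380 = 0.992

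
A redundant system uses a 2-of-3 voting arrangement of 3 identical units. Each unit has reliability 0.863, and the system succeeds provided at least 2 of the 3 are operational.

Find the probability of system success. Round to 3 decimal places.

0.949

R = Σ_{i=2}^{3} C(3,i) p^i (1−p)^{3−i} with p = 0.863
C(3,2)·0.863^2·0.137^1 = 0.30610
C(3,3)·0.863^3·0.137^0 = 0.64274
Sum = 0.949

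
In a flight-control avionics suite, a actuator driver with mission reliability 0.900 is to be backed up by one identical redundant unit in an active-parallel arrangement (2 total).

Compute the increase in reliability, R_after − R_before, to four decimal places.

0.0900

R_before = 0.900
R_after = 1 − (1 − 0.900)^2 = 0.9900
ΔR = 0.9900 − 0.900 = 0.0900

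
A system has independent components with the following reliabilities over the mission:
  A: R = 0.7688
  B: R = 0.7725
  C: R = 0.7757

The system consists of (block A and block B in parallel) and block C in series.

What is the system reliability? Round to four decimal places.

0.7349

Parallel (A and B): 1 − (1 − 0.768800)(1 − 0.772500) = 0.947402
Series ([0.947402] and C): 0.947402 × 0.775700 = 0.7349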